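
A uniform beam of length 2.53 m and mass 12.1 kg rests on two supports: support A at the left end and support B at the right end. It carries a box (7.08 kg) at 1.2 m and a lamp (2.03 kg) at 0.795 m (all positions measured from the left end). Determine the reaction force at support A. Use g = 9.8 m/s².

About support B:
Beam weight: 12.1 × 9.8 = 118.6 N down at 1.265 m → arm 1.265 m, τ = 118.6 × 1.265 = 150 N·m counterclockwise.
Box: 7.08 × 9.8 = 69.38 N down at 1.2 m → arm 1.33 m, τ = 69.38 × 1.33 = 92.28 N·m counterclockwise.
Lamp: 2.03 × 9.8 = 19.89 N down at 0.795 m → arm 1.735 m, τ = 19.89 × 1.735 = 34.51 N·m counterclockwise.
Net load moment about support B = 276.8 N·m counterclockwise.
Reaction R at support A is upward at 0 m, arm 2.53 m → moment R × 2.53 clockwise.
Balancing moments: R × 2.53 = 276.8, giving R = 109 N.

R_A ≈ 109 N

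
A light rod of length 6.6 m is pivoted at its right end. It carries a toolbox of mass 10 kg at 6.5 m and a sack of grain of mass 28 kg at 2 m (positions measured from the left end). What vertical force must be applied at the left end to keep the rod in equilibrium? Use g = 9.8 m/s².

F ≈ 193 N

Choose the right end as the axis so the unknown pivot reaction has zero arm there.
Toolbox: 10 × 9.8 = 98 N down at 6.5 m → arm 0.1 m, τ = 98 × 0.1 = 9.8 N·m counterclockwise.
Sack of grain: 28 × 9.8 = 274.4 N down at 2 m → arm 4.6 m, τ = 274.4 × 4.6 = 1262 N·m counterclockwise.
Net moment of the loads = 1272 N·m counterclockwise.
The upward force F acts at the left end, arm 6.6 m, giving F × 6.6 clockwise.
Στ = 0 ⇒ F × 6.6 = 1272 ⇒ F = 1272 / 6.6 = 193 N.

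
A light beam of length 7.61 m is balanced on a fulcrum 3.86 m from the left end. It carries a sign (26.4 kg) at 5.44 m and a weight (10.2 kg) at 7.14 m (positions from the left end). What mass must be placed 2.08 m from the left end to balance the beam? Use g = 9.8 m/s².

m ≈ 42.2 kg

Taking torques about the fulcrum (at 3.86 m from the left end):
Sign: 26.4 × 9.8 = 258.7 N down at 5.44 m → arm 1.58 m, τ = 258.7 × 1.58 = 408.7 N·m clockwise.
Weight: 10.2 × 9.8 = 99.96 N down at 7.14 m → arm 3.28 m, τ = 99.96 × 3.28 = 327.9 N·m clockwise.
Net moment of known loads = 736.6 N·m clockwise.
An unknown mass m at 2.08 m has arm 1.78 m; its moment is m·g·1.78 counterclockwise.
Στ = 0 ⇒ m × 9.8 × 1.78 = 736.6 ⇒ m = 736.6 / (9.8 × 1.78) = 42.2 kg.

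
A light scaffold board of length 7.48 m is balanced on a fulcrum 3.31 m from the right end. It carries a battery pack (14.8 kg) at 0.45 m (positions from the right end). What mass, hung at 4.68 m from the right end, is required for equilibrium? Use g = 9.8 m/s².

Take moments about the fulcrum (at 3.31 m from the right end).
Battery pack: 14.8 × 9.8 = 145 N down at 0.45 m → arm 2.86 m, τ = 145 × 2.86 = 414.7 N·m clockwise.
Net moment of known loads = 414.7 N·m clockwise.
An unknown mass m at 4.68 m has arm 1.37 m; its moment is m·g·1.37 counterclockwise.
For rotational equilibrium, m × 9.8 × 1.37 = 414.7, so m = 414.7 / (9.8 × 1.37) = 30.9 kg.

m ≈ 30.9 kg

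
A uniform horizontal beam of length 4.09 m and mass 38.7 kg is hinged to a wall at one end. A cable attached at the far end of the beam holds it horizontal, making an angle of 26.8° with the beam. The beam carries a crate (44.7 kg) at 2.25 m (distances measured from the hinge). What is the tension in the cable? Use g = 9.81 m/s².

T ≈ 956 N

Take moments about the hinge.
Beam weight: 38.7 × 9.81 = 379.6 N down at 2.045 m → arm 2.045 m, τ = 379.6 × 2.045 = 776.3 N·m clockwise.
Crate: 44.7 × 9.81 = 438.5 N down at 2.25 m → arm 2.25 m, τ = 438.5 × 2.25 = 986.6 N·m clockwise.
Total clockwise load moment = 1763 N·m.
The cable tension T acts at 4.09 m; only its component perpendicular to the beam, T sinθ, produces torque. sin 26.8° = 0.4509.
Στ = 0 ⇒ T × 4.09 × 0.4509 = 1763 ⇒ T = 1763 / 1.844 = 956 N.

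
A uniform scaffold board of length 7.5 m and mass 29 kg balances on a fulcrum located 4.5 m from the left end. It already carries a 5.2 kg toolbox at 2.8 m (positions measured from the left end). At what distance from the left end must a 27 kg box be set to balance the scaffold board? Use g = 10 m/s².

x ≈ 5.63 m from the left end

Taking torques about the fulcrum (at 4.5 m from the left end):
Beam weight: 29 × 10 = 290 N down at 3.75 m → arm 0.75 m, τ = 290 × 0.75 = 217.5 N·m counterclockwise.
Toolbox: 5.2 × 10 = 52 N down at 2.8 m → arm 1.7 m, τ = 52 × 1.7 = 88.4 N·m counterclockwise.
Net moment of existing loads = 305.9 N·m counterclockwise.
The box weighs 27 × 10 = 270 N and must supply an equal clockwise moment, so its lever arm about the fulcrum is 305.9 / 270 = 1.13 m.
That puts it at 4.5 + 1.13 = 5.63 m from the left end.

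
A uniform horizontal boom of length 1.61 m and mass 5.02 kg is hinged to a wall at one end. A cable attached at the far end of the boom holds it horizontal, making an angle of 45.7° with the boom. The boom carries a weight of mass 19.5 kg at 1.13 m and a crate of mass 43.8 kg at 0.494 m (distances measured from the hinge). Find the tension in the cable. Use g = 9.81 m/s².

Sum moments about the hinge (the unknown hinge reaction has zero arm there).
Beam weight: 5.02 × 9.81 = 49.25 N down at 0.805 m → arm 0.805 m, τ = 49.25 × 0.805 = 39.65 N·m clockwise.
Weight: 19.5 × 9.81 = 191.3 N down at 1.13 m → arm 1.13 m, τ = 191.3 × 1.13 = 216.2 N·m clockwise.
Crate: 43.8 × 9.81 = 429.7 N down at 0.494 m → arm 0.494 m, τ = 429.7 × 0.494 = 212.3 N·m clockwise.
Total clockwise load moment = 468.1 N·m.
The cable tension T acts at 1.61 m; only its component perpendicular to the boom, T sinθ, produces torque. sin 45.7° = 0.7157.
For rotational equilibrium, T × 1.61 × 0.7157 = 468.1, so T = 468.1 / 1.152 = 406 N.

T ≈ 406 N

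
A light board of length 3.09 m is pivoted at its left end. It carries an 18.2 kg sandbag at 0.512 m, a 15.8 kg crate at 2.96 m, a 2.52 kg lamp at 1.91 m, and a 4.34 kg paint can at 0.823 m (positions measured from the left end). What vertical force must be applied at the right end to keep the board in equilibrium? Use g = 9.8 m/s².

Take moments about the left end.
Sandbag: 18.2 × 9.8 = 178.4 N down at 0.512 m → arm 0.512 m, τ = 178.4 × 0.512 = 91.34 N·m clockwise.
Crate: 15.8 × 9.8 = 154.8 N down at 2.96 m → arm 2.96 m, τ = 154.8 × 2.96 = 458.2 N·m clockwise.
Lamp: 2.52 × 9.8 = 24.7 N down at 1.91 m → arm 1.91 m, τ = 24.7 × 1.91 = 47.18 N·m clockwise.
Paint can: 4.34 × 9.8 = 42.53 N down at 0.823 m → arm 0.823 m, τ = 42.53 × 0.823 = 35 N·m clockwise.
Net moment of the loads = 631.7 N·m clockwise.
The upward force F acts at the right end, arm 3.09 m, giving F × 3.09 counterclockwise.
Balancing moments: F × 3.09 = 631.7, giving F = 631.7 / 3.09 = 204 N.

F ≈ 204 N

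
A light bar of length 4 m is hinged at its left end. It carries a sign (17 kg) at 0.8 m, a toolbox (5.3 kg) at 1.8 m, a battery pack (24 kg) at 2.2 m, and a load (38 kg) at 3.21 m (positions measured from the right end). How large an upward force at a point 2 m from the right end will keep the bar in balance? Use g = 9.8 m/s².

F ≈ 682 N

Take moments about the left end.
Sign: 17 × 9.8 = 166.6 N down at 0.8 m → arm 3.2 m, τ = 166.6 × 3.2 = 533.1 N·m clockwise.
Toolbox: 5.3 × 9.8 = 51.94 N down at 1.8 m → arm 2.2 m, τ = 51.94 × 2.2 = 114.3 N·m clockwise.
Battery pack: 24 × 9.8 = 235.2 N down at 2.2 m → arm 1.8 m, τ = 235.2 × 1.8 = 423.4 N·m clockwise.
Load: 38 × 9.8 = 372.4 N down at 3.21 m → arm 0.79 m, τ = 372.4 × 0.79 = 294.2 N·m clockwise.
Net moment of the loads = 1365 N·m clockwise.
The upward force F acts at a point 2 m from the right end, arm 2 m, giving F × 2 counterclockwise.
For rotational equilibrium, F × 2 = 1365, so F = 1365 / 2 = 682 N.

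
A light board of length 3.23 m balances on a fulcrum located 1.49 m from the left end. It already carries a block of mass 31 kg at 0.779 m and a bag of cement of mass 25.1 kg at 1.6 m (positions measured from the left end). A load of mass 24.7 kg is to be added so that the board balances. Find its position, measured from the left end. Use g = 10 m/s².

x ≈ 2.27 m from the left end

Choose the fulcrum (at 1.49 m from the left end) as the axis so the support reaction has zero arm there.
Block: 31 × 10 = 310 N down at 0.779 m → arm 0.711 m, τ = 310 × 0.711 = 220.4 N·m counterclockwise.
Bag of cement: 25.1 × 10 = 251 N down at 1.6 m → arm 0.11 m, τ = 251 × 0.11 = 27.61 N·m clockwise.
Net moment of existing loads = 192.8 N·m counterclockwise.
The load weighs 24.7 × 10 = 247 N and must supply an equal clockwise moment, so its lever arm about the fulcrum is 192.8 / 247 = 0.781 m.
That puts it at 1.49 + 0.781 = 2.27 m from the left end.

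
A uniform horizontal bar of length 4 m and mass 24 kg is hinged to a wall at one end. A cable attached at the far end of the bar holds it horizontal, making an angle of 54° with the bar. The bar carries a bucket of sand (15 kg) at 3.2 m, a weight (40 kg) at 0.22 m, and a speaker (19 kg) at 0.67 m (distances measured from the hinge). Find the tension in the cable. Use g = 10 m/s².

Taking torques about the hinge:
Beam weight: 24 × 10 = 240 N down at 2 m → arm 2 m, τ = 240 × 2 = 480 N·m clockwise.
Bucket of sand: 15 × 10 = 150 N down at 3.2 m → arm 3.2 m, τ = 150 × 3.2 = 480 N·m clockwise.
Weight: 40 × 10 = 400 N down at 0.22 m → arm 0.22 m, τ = 400 × 0.22 = 88 N·m clockwise.
Speaker: 19 × 10 = 190 N down at 0.67 m → arm 0.67 m, τ = 190 × 0.67 = 127.3 N·m clockwise.
Total clockwise load moment = 1175 N·m.
The cable tension T acts at 4 m; only its component perpendicular to the bar, T sinθ, produces torque. sin 54° = 0.809.
Setting net torque to zero: T × 4 × 0.809 = 1175 → T = 1175 / 3.236 = 363 N.

T ≈ 363 N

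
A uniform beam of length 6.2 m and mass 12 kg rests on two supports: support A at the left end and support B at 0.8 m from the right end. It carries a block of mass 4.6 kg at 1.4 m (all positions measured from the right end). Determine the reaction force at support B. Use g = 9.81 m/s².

About support A:
Beam weight: 12 × 9.81 = 117.7 N down at 3.1 m → arm 3.1 m, τ = 117.7 × 3.1 = 364.9 N·m clockwise.
Block: 4.6 × 9.81 = 45.13 N down at 1.4 m → arm 4.8 m, τ = 45.13 × 4.8 = 216.6 N·m clockwise.
Net load moment about support A = 581.5 N·m clockwise.
Reaction R at support B is upward at 0.8 m, arm 5.4 m → moment R × 5.4 counterclockwise.
For rotational equilibrium, R × 5.4 = 581.5, so R = 108 N.

R_B ≈ 108 N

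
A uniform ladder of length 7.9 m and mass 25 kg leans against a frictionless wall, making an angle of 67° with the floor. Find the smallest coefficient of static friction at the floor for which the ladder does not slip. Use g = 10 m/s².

μ_min ≈ 0.212

Choose the foot of the ladder as the axis so the floor normal and friction both act there and drop out.
Ladder weight 25×10 = 250 N acts at 3.95 m along the ladder; its horizontal arm is 3.95·cos67° = 1.543 m → τ = 385.8 N·m clockwise.
Wall normal N acts horizontally at the top; its moment arm is the height L sinθ = 7.9·sin67° = 7.272 m, counterclockwise.
Setting net torque to zero: N × 7.272 = 385.8 → N = 53.05 N.
ΣFx = 0 ⇒ f = N_wall = 53.05 N. ΣFy = 0 ⇒ N_floor = 250 N.
μ_min = f / N_floor = 53.05 / 250 = 0.212.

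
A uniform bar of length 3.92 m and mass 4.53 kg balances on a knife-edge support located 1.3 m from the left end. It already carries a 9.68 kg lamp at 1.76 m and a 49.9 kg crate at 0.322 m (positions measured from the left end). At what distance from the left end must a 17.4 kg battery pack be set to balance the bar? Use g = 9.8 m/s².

Choose the knife-edge support (at 1.3 m from the left end) as the axis so the support reaction has zero arm there.
Beam weight: 4.53 × 9.8 = 44.39 N down at 1.96 m → arm 0.66 m, τ = 44.39 × 0.66 = 29.3 N·m clockwise.
Lamp: 9.68 × 9.8 = 94.86 N down at 1.76 m → arm 0.46 m, τ = 94.86 × 0.46 = 43.64 N·m clockwise.
Crate: 49.9 × 9.8 = 489 N down at 0.322 m → arm 0.978 m, τ = 489 × 0.978 = 478.2 N·m counterclockwise.
Net moment of existing loads = 405.3 N·m counterclockwise.
The battery pack weighs 17.4 × 9.8 = 170.5 N and must supply an equal clockwise moment, so its lever arm about the knife-edge support is 405.3 / 170.5 = 2.38 m.
That puts it at 1.3 + 2.38 = 3.68 m from the left end.

x ≈ 3.68 m from the left end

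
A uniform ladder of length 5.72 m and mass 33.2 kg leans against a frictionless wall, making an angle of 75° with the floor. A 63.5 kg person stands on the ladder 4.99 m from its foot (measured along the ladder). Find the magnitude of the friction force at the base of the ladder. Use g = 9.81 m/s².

f ≈ 189 N

Choose the foot of the ladder as the axis so the floor normal and friction both act there and drop out.
Ladder weight 33.2×9.81 = 325.7 N acts at 2.86 m along the ladder; its horizontal arm is 2.86·cos75° = 0.7402 m → τ = 241.1 N·m clockwise.
Person: 63.5×9.81 = 622.9 N at 4.99 m → arm 1.292 m → τ = 804.8 N·m clockwise.
Wall normal N acts horizontally at the top; its moment arm is the height L sinθ = 5.72·sin75° = 5.525 m, counterclockwise.
Setting net torque to zero: N × 5.525 = 1046 → N = 189 N.
ΣFx = 0: friction at the foot balances the wall's push, so f = N_wall = 189 N.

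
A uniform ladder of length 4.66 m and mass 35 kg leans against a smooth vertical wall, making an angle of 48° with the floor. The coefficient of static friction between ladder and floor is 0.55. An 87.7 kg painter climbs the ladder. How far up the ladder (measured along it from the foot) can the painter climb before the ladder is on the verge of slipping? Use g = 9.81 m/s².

d ≈ 3.05 m

Choose the foot of the ladder as the axis so the floor normal and friction both act there and drop out.
Ladder weight 35×9.81 = 343.4 N acts at 2.33 m along the ladder; its horizontal arm is 2.33·cos48° = 1.559 m → τ = 535.4 N·m clockwise.
Painter weight 87.7×9.81 = 860.3 N at distance d → arm d·cos48° → τ = 860.3·d·0.6691 clockwise.
Wall normal N at the top has arm L sinθ = 3.463 m counterclockwise, so Στ = 0 gives N·3.463 = 535.4 + 575.6·d.
ΣFy = 0 ⇒ N_floor = 1204 N, so the maximum friction is μ_s·N_floor = 0.55×1204 = 662.2 N. ΣFx = 0 ⇒ N_wall = f, so at the slipping point N = 662.2 N.
Substituting: 662.2×3.463 = 535.4 + 575.6·d ⇒ d = (2293 − 535.4) / 575.6 = 3.05 m.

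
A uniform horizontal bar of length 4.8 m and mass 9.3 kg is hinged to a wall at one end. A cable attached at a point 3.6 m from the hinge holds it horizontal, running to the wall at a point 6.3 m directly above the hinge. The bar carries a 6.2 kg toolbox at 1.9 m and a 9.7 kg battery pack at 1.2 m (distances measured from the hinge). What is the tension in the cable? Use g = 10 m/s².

About the hinge:
Beam weight: 9.3 × 10 = 93 N down at 2.4 m → arm 2.4 m, τ = 93 × 2.4 = 223.2 N·m clockwise.
Toolbox: 6.2 × 10 = 62 N down at 1.9 m → arm 1.9 m, τ = 62 × 1.9 = 117.8 N·m clockwise.
Battery pack: 9.7 × 10 = 97 N down at 1.2 m → arm 1.2 m, τ = 97 × 1.2 = 116.4 N·m clockwise.
Total clockwise load moment = 457.4 N·m.
The cable tension T acts at 3.6 m; only its component perpendicular to the bar, T sinθ, produces torque. sinθ = h/√(h²+d²) = 6.3/√(6.3²+3.6²) = 0.8682.
Setting net torque to zero: T × 3.6 × 0.8682 = 457.4 → T = 457.4 / 3.126 = 146 N.

T ≈ 146 N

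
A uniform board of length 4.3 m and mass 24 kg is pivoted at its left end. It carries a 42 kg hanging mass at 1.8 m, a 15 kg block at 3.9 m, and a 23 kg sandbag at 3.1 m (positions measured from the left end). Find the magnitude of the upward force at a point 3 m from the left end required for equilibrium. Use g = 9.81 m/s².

Taking torques about the left end:
Beam weight: 24 × 9.81 = 235.4 N down at 2.15 m → arm 2.15 m, τ = 235.4 × 2.15 = 506.1 N·m clockwise.
Hanging mass: 42 × 9.81 = 412 N down at 1.8 m → arm 1.8 m, τ = 412 × 1.8 = 741.6 N·m clockwise.
Block: 15 × 9.81 = 147.2 N down at 3.9 m → arm 3.9 m, τ = 147.2 × 3.9 = 574.1 N·m clockwise.
Sandbag: 23 × 9.81 = 225.6 N down at 3.1 m → arm 3.1 m, τ = 225.6 × 3.1 = 699.4 N·m clockwise.
Net moment of the loads = 2521 N·m clockwise.
The upward force F acts at a point 3 m from the left end, arm 3 m, giving F × 3 counterclockwise.
Setting net torque to zero: F × 3 = 2521 → F = 2521 / 3 = 840 N.

F ≈ 840 N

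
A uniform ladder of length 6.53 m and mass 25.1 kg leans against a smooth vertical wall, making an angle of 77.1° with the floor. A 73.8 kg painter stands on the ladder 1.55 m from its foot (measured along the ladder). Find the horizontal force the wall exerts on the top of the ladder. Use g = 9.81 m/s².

Taking torques about the foot of the ladder:
Ladder weight 25.1×9.81 = 246.2 N acts at 3.265 m along the ladder; its horizontal arm is 3.265·cos77.1° = 0.7289 m → τ = 179.5 N·m clockwise.
Painter: 73.8×9.81 = 724 N at 1.55 m → arm 0.346 m → τ = 250.5 N·m clockwise.
Wall normal N acts horizontally at the top; its moment arm is the height L sinθ = 6.53·sin77.1° = 6.365 m, counterclockwise.
Στ = 0 ⇒ N × 6.365 = 430 ⇒ N = 67.6 N.

N_wall ≈ 67.6 N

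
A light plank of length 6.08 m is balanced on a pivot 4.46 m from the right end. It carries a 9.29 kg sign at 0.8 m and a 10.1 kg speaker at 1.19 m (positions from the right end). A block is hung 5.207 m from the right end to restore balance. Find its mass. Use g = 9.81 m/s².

m ≈ 89.7 kg

About the pivot (at 4.46 m from the right end):
Sign: 9.29 × 9.81 = 91.13 N down at 0.8 m → arm 3.66 m, τ = 91.13 × 3.66 = 333.5 N·m clockwise.
Speaker: 10.1 × 9.81 = 99.08 N down at 1.19 m → arm 3.27 m, τ = 99.08 × 3.27 = 324 N·m clockwise.
Net moment of known loads = 657.5 N·m clockwise.
An unknown mass m at 5.207 m has arm 0.747 m; its moment is m·g·0.747 counterclockwise.
Balancing moments: m × 9.81 × 0.747 = 657.5, giving m = 657.5 / (9.81 × 0.747) = 89.7 kg.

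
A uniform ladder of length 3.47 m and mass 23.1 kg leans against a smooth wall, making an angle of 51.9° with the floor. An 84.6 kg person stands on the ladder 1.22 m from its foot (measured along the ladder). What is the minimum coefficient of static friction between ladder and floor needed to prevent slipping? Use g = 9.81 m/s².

μ_min ≈ 0.301

Choose the foot of the ladder as the axis so the floor normal and friction both act there and drop out.
Ladder weight 23.1×9.81 = 226.6 N acts at 1.735 m along the ladder; its horizontal arm is 1.735·cos51.9° = 1.071 m → τ = 242.7 N·m clockwise.
Person: 84.6×9.81 = 829.9 N at 1.22 m → arm 0.7528 m → τ = 624.7 N·m clockwise.
Wall normal N acts horizontally at the top; its moment arm is the height L sinθ = 3.47·sin51.9° = 2.731 m, counterclockwise.
Στ = 0 ⇒ N × 2.731 = 867.4 ⇒ N = 317.6 N.
ΣFx = 0 ⇒ f = N_wall = 317.6 N. ΣFy = 0 ⇒ N_floor = 1056 N.
μ_min = f / N_floor = 317.6 / 1056 = 0.301.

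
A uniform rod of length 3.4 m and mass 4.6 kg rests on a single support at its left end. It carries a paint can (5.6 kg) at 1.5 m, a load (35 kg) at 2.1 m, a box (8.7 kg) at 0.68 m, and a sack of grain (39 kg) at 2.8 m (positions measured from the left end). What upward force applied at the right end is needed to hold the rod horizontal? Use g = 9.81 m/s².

F ≈ 591 N

Take moments about the left end.
Beam weight: 4.6 × 9.81 = 45.13 N down at 1.7 m → arm 1.7 m, τ = 45.13 × 1.7 = 76.72 N·m clockwise.
Paint can: 5.6 × 9.81 = 54.94 N down at 1.5 m → arm 1.5 m, τ = 54.94 × 1.5 = 82.41 N·m clockwise.
Load: 35 × 9.81 = 343.4 N down at 2.1 m → arm 2.1 m, τ = 343.4 × 2.1 = 721.1 N·m clockwise.
Box: 8.7 × 9.81 = 85.35 N down at 0.68 m → arm 0.68 m, τ = 85.35 × 0.68 = 58.04 N·m clockwise.
Sack of grain: 39 × 9.81 = 382.6 N down at 2.8 m → arm 2.8 m, τ = 382.6 × 2.8 = 1071 N·m clockwise.
Net moment of the loads = 2009 N·m clockwise.
The upward force F acts at the right end, arm 3.4 m, giving F × 3.4 counterclockwise.
Balancing moments: F × 3.4 = 2009, giving F = 2009 / 3.4 = 591 N.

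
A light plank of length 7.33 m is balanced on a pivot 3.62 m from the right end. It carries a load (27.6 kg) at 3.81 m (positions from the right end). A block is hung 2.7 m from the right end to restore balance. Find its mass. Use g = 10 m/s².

m ≈ 5.7 kg

About the pivot (at 3.62 m from the right end):
Load: 27.6 × 10 = 276 N down at 3.81 m → arm 0.19 m, τ = 276 × 0.19 = 52.44 N·m counterclockwise.
Net moment of known loads = 52.44 N·m counterclockwise.
An unknown mass m at 2.7 m has arm 0.92 m; its moment is m·g·0.92 clockwise.
For rotational equilibrium, m × 10 × 0.92 = 52.44, so m = 52.44 / (10 × 0.92) = 5.7 kg.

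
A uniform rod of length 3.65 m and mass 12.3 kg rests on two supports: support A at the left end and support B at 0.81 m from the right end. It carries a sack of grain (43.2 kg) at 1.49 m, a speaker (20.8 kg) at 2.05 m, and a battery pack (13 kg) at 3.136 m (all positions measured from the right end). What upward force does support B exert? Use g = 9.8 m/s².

R_B ≈ 537 N

Take moments about support A.
Beam weight: 12.3 × 9.8 = 120.5 N down at 1.825 m → arm 1.825 m, τ = 120.5 × 1.825 = 219.9 N·m clockwise.
Sack of grain: 43.2 × 9.8 = 423.4 N down at 1.49 m → arm 2.16 m, τ = 423.4 × 2.16 = 914.5 N·m clockwise.
Speaker: 20.8 × 9.8 = 203.8 N down at 2.05 m → arm 1.6 m, τ = 203.8 × 1.6 = 326.1 N·m clockwise.
Battery pack: 13 × 9.8 = 127.4 N down at 3.136 m → arm 0.514 m, τ = 127.4 × 0.514 = 65.48 N·m clockwise.
Net load moment about support A = 1526 N·m clockwise.
Reaction R at support B is upward at 0.81 m, arm 2.84 m → moment R × 2.84 counterclockwise.
Balancing moments: R × 2.84 = 1526, giving R = 537 N.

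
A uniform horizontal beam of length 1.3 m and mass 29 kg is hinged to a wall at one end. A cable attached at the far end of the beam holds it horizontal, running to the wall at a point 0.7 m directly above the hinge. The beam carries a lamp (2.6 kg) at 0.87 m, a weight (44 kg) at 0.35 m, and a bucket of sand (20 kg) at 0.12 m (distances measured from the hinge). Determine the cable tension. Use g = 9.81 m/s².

Take moments about the hinge.
Beam weight: 29 × 9.81 = 284.5 N down at 0.65 m → arm 0.65 m, τ = 284.5 × 0.65 = 184.9 N·m clockwise.
Lamp: 2.6 × 9.81 = 25.51 N down at 0.87 m → arm 0.87 m, τ = 25.51 × 0.87 = 22.19 N·m clockwise.
Weight: 44 × 9.81 = 431.6 N down at 0.35 m → arm 0.35 m, τ = 431.6 × 0.35 = 151.1 N·m clockwise.
Bucket of sand: 20 × 9.81 = 196.2 N down at 0.12 m → arm 0.12 m, τ = 196.2 × 0.12 = 23.54 N·m clockwise.
Total clockwise load moment = 381.7 N·m.
The cable tension T acts at 1.3 m; only its component perpendicular to the beam, T sinθ, produces torque. sinθ = h/√(h²+d²) = 0.7/√(0.7²+1.3²) = 0.4741.
Στ = 0 ⇒ T × 1.3 × 0.4741 = 381.7 ⇒ T = 381.7 / 0.6163 = 619 N.

T ≈ 619 N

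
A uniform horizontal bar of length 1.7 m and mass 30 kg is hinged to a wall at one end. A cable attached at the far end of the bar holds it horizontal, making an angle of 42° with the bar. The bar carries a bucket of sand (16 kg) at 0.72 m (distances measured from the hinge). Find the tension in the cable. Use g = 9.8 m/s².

T ≈ 319 N

Taking torques about the hinge:
Beam weight: 30 × 9.8 = 294 N down at 0.85 m → arm 0.85 m, τ = 294 × 0.85 = 249.9 N·m clockwise.
Bucket of sand: 16 × 9.8 = 156.8 N down at 0.72 m → arm 0.72 m, τ = 156.8 × 0.72 = 112.9 N·m clockwise.
Total clockwise load moment = 362.8 N·m.
The cable tension T acts at 1.7 m; only its component perpendicular to the bar, T sinθ, produces torque. sin 42° = 0.6691.
Στ = 0 ⇒ T × 1.7 × 0.6691 = 362.8 ⇒ T = 362.8 / 1.137 = 319 N.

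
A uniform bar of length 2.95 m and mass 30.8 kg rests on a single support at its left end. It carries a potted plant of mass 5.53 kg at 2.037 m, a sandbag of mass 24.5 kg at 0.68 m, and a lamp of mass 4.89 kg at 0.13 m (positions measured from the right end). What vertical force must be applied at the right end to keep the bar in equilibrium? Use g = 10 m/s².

F ≈ 406 N

Sum moments about the left end (the unknown pivot reaction has zero arm there).
Beam weight: 30.8 × 10 = 308 N down at 1.475 m → arm 1.475 m, τ = 308 × 1.475 = 454.3 N·m clockwise.
Potted plant: 5.53 × 10 = 55.3 N down at 2.037 m → arm 0.913 m, τ = 55.3 × 0.913 = 50.49 N·m clockwise.
Sandbag: 24.5 × 10 = 245 N down at 0.68 m → arm 2.27 m, τ = 245 × 2.27 = 556.1 N·m clockwise.
Lamp: 4.89 × 10 = 48.9 N down at 0.13 m → arm 2.82 m, τ = 48.9 × 2.82 = 137.9 N·m clockwise.
Net moment of the loads = 1199 N·m clockwise.
The upward force F acts at the right end, arm 2.95 m, giving F × 2.95 counterclockwise.
Στ = 0 ⇒ F × 2.95 = 1199 ⇒ F = 1199 / 2.95 = 406 N.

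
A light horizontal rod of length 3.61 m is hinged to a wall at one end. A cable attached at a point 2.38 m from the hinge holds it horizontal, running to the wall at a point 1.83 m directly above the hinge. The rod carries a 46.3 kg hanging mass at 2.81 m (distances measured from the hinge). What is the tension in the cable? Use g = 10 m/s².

Take moments about the hinge.
Hanging mass: 46.3 × 10 = 463 N down at 2.81 m → arm 2.81 m, τ = 463 × 2.81 = 1301 N·m clockwise.
Total clockwise load moment = 1301 N·m.
The cable tension T acts at 2.38 m; only its component perpendicular to the rod, T sinθ, produces torque. sinθ = h/√(h²+d²) = 1.83/√(1.83²+2.38²) = 0.6095.
Setting net torque to zero: T × 2.38 × 0.6095 = 1301 → T = 1301 / 1.451 = 897 N.

T ≈ 897 N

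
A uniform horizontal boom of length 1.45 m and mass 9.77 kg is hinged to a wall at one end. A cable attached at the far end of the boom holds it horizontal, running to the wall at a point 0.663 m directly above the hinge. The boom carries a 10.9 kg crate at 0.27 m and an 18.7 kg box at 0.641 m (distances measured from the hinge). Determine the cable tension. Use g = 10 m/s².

T ≈ 365 N

Take moments about the hinge.
Beam weight: 9.77 × 10 = 97.7 N down at 0.725 m → arm 0.725 m, τ = 97.7 × 0.725 = 70.83 N·m clockwise.
Crate: 10.9 × 10 = 109 N down at 0.27 m → arm 0.27 m, τ = 109 × 0.27 = 29.43 N·m clockwise.
Box: 18.7 × 10 = 187 N down at 0.641 m → arm 0.641 m, τ = 187 × 0.641 = 119.9 N·m clockwise.
Total clockwise load moment = 220.2 N·m.
The cable tension T acts at 1.45 m; only its component perpendicular to the boom, T sinθ, produces torque. sinθ = h/√(h²+d²) = 0.663/√(0.663²+1.45²) = 0.4158.
Setting net torque to zero: T × 1.45 × 0.4158 = 220.2 → T = 220.2 / 0.6029 = 365 N.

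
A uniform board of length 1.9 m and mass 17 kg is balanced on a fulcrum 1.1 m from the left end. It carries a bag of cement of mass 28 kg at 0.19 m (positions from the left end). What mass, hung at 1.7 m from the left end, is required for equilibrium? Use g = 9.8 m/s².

Choose the fulcrum (at 1.1 m from the left end) as the axis so the support reaction has zero arm there.
Beam weight: 17 × 9.8 = 166.6 N down at 0.95 m → arm 0.15 m, τ = 166.6 × 0.15 = 24.99 N·m counterclockwise.
Bag of cement: 28 × 9.8 = 274.4 N down at 0.19 m → arm 0.91 m, τ = 274.4 × 0.91 = 249.7 N·m counterclockwise.
Net moment of known loads = 274.7 N·m counterclockwise.
An unknown mass m at 1.7 m has arm 0.6 m; its moment is m·g·0.6 clockwise.
Balancing moments: m × 9.8 × 0.6 = 274.7, giving m = 274.7 / (9.8 × 0.6) = 46.7 kg.

m ≈ 46.7 kg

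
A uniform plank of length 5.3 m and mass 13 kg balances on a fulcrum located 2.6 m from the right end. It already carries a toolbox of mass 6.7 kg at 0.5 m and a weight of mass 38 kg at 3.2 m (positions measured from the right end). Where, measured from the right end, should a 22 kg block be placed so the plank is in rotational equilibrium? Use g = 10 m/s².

Sum moments about the fulcrum (at 2.6 m from the right end) (the support reaction has zero arm there).
Beam weight: 13 × 10 = 130 N down at 2.65 m → arm 0.05 m, τ = 130 × 0.05 = 6.5 N·m counterclockwise.
Toolbox: 6.7 × 10 = 67 N down at 0.5 m → arm 2.1 m, τ = 67 × 2.1 = 140.7 N·m clockwise.
Weight: 38 × 10 = 380 N down at 3.2 m → arm 0.6 m, τ = 380 × 0.6 = 228 N·m counterclockwise.
Net moment of existing loads = 93.8 N·m counterclockwise.
The block weighs 22 × 10 = 220 N and must supply an equal clockwise moment, so its lever arm about the fulcrum is 93.8 / 220 = 0.426 m.
That puts it at 2.6 − 0.426 = 2.17 m from the right end.

x ≈ 2.17 m from the right end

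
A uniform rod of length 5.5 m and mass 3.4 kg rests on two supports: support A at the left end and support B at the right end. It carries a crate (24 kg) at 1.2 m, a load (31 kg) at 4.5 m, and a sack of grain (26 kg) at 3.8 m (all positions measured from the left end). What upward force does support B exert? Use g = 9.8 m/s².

R_B ≈ 493 N

Choose support A as the axis so its reaction then has zero moment arm.
Beam weight: 3.4 × 9.8 = 33.32 N down at 2.75 m → arm 2.75 m, τ = 33.32 × 2.75 = 91.63 N·m clockwise.
Crate: 24 × 9.8 = 235.2 N down at 1.2 m → arm 1.2 m, τ = 235.2 × 1.2 = 282.2 N·m clockwise.
Load: 31 × 9.8 = 303.8 N down at 4.5 m → arm 4.5 m, τ = 303.8 × 4.5 = 1367 N·m clockwise.
Sack of grain: 26 × 9.8 = 254.8 N down at 3.8 m → arm 3.8 m, τ = 254.8 × 3.8 = 968.2 N·m clockwise.
Net load moment about support A = 2709 N·m clockwise.
Reaction R at support B is upward at 5.5 m, arm 5.5 m → moment R × 5.5 counterclockwise.
Στ = 0 ⇒ R × 5.5 = 2709 ⇒ R = 493 N.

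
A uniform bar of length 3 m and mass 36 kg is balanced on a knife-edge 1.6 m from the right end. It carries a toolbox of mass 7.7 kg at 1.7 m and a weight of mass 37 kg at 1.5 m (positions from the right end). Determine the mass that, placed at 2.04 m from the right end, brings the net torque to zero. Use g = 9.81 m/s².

Take moments about the knife-edge (at 1.6 m from the right end).
Beam weight: 36 × 9.81 = 353.2 N down at 1.5 m → arm 0.1 m, τ = 353.2 × 0.1 = 35.32 N·m clockwise.
Toolbox: 7.7 × 9.81 = 75.54 N down at 1.7 m → arm 0.1 m, τ = 75.54 × 0.1 = 7.554 N·m counterclockwise.
Weight: 37 × 9.81 = 363 N down at 1.5 m → arm 0.1 m, τ = 363 × 0.1 = 36.3 N·m clockwise.
Net moment of known loads = 64.07 N·m clockwise.
An unknown mass m at 2.04 m has arm 0.44 m; its moment is m·g·0.44 counterclockwise.
Balancing moments: m × 9.81 × 0.44 = 64.07, giving m = 64.07 / (9.81 × 0.44) = 14.8 kg.

m ≈ 14.8 kg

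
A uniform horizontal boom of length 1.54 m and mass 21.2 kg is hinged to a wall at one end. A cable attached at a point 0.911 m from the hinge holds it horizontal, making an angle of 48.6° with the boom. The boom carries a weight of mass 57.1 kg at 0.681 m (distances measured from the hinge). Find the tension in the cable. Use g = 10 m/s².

T ≈ 808 N

Taking torques about the hinge:
Beam weight: 21.2 × 10 = 212 N down at 0.77 m → arm 0.77 m, τ = 212 × 0.77 = 163.2 N·m clockwise.
Weight: 57.1 × 10 = 571 N down at 0.681 m → arm 0.681 m, τ = 571 × 0.681 = 388.9 N·m clockwise.
Total clockwise load moment = 552.1 N·m.
The cable tension T acts at 0.911 m; only its component perpendicular to the boom, T sinθ, produces torque. sin 48.6° = 0.7501.
Στ = 0 ⇒ T × 0.911 × 0.7501 = 552.1 ⇒ T = 552.1 / 0.6833 = 808 N.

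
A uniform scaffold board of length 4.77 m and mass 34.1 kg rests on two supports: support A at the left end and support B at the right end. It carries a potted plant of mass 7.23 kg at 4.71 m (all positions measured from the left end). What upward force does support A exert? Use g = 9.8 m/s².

R_A ≈ 168 N

Taking torques about support B:
Beam weight: 34.1 × 9.8 = 334.2 N down at 2.385 m → arm 2.385 m, τ = 334.2 × 2.385 = 797.1 N·m counterclockwise.
Potted plant: 7.23 × 9.8 = 70.85 N down at 4.71 m → arm 0.06 m, τ = 70.85 × 0.06 = 4.251 N·m counterclockwise.
Net load moment about support B = 801.4 N·m counterclockwise.
Reaction R at support A is upward at 0 m, arm 4.77 m → moment R × 4.77 clockwise.
Balancing moments: R × 4.77 = 801.4, giving R = 168 N.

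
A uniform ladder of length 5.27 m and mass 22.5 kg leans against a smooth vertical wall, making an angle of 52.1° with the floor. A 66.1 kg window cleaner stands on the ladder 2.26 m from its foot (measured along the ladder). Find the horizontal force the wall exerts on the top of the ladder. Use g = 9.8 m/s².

N_wall ≈ 302 N

Sum moments about the foot of the ladder (the floor normal and friction both act there and drop out).
Ladder weight 22.5×9.8 = 220.5 N acts at 2.635 m along the ladder; its horizontal arm is 2.635·cos52.1° = 1.619 m → τ = 357 N·m clockwise.
Window cleaner: 66.1×9.8 = 647.8 N at 2.26 m → arm 1.388 m → τ = 899.1 N·m clockwise.
Wall normal N acts horizontally at the top; its moment arm is the height L sinθ = 5.27·sin52.1° = 4.158 m, counterclockwise.
Στ = 0 ⇒ N × 4.158 = 1256 ⇒ N = 302 N.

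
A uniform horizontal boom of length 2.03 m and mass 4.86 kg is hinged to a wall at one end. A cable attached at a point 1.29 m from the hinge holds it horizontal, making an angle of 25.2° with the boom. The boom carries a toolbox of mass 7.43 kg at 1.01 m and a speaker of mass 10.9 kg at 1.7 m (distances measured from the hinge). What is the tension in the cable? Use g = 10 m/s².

Choose the hinge as the axis so the unknown hinge reaction has zero arm there.
Beam weight: 4.86 × 10 = 48.6 N down at 1.015 m → arm 1.015 m, τ = 48.6 × 1.015 = 49.33 N·m clockwise.
Toolbox: 7.43 × 10 = 74.3 N down at 1.01 m → arm 1.01 m, τ = 74.3 × 1.01 = 75.04 N·m clockwise.
Speaker: 10.9 × 10 = 109 N down at 1.7 m → arm 1.7 m, τ = 109 × 1.7 = 185.3 N·m clockwise.
Total clockwise load moment = 309.7 N·m.
The cable tension T acts at 1.29 m; only its component perpendicular to the boom, T sinθ, produces torque. sin 25.2° = 0.4258.
Στ = 0 ⇒ T × 1.29 × 0.4258 = 309.7 ⇒ T = 309.7 / 0.5493 = 564 N.

T ≈ 564 N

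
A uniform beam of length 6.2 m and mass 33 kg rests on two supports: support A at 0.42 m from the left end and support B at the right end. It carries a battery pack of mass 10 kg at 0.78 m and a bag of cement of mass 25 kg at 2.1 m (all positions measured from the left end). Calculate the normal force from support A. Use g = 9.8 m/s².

R_A ≈ 439 N

Sum moments about support B (its reaction then has zero moment arm).
Beam weight: 33 × 9.8 = 323.4 N down at 3.1 m → arm 3.1 m, τ = 323.4 × 3.1 = 1003 N·m counterclockwise.
Battery pack: 10 × 9.8 = 98 N down at 0.78 m → arm 5.42 m, τ = 98 × 5.42 = 531.2 N·m counterclockwise.
Bag of cement: 25 × 9.8 = 245 N down at 2.1 m → arm 4.1 m, τ = 245 × 4.1 = 1004 N·m counterclockwise.
Net load moment about support B = 2538 N·m counterclockwise.
Reaction R at support A is upward at 0.42 m, arm 5.78 m → moment R × 5.78 clockwise.
Στ = 0 ⇒ R × 5.78 = 2538 ⇒ R = 439 N.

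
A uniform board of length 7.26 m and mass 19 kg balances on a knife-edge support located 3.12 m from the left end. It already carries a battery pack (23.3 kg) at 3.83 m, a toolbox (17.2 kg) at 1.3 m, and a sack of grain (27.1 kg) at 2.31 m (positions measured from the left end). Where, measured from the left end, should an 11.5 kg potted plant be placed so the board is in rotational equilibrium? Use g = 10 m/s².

x ≈ 5.47 m from the left end

Taking torques about the knife-edge support (at 3.12 m from the left end):
Beam weight: 19 × 10 = 190 N down at 3.63 m → arm 0.51 m, τ = 190 × 0.51 = 96.9 N·m clockwise.
Battery pack: 23.3 × 10 = 233 N down at 3.83 m → arm 0.71 m, τ = 233 × 0.71 = 165.4 N·m clockwise.
Toolbox: 17.2 × 10 = 172 N down at 1.3 m → arm 1.82 m, τ = 172 × 1.82 = 313 N·m counterclockwise.
Sack of grain: 27.1 × 10 = 271 N down at 2.31 m → arm 0.81 m, τ = 271 × 0.81 = 219.5 N·m counterclockwise.
Net moment of existing loads = 270.2 N·m counterclockwise.
The potted plant weighs 11.5 × 10 = 115 N and must supply an equal clockwise moment, so its lever arm about the knife-edge support is 270.2 / 115 = 2.35 m.
That puts it at 3.12 + 2.35 = 5.47 m from the left end.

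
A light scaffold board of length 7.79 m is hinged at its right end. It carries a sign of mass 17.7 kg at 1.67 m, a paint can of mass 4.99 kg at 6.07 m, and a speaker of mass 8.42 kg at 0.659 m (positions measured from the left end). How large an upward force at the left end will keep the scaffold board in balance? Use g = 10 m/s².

Taking torques about the right end:
Sign: 17.7 × 10 = 177 N down at 1.67 m → arm 6.12 m, τ = 177 × 6.12 = 1083 N·m counterclockwise.
Paint can: 4.99 × 10 = 49.9 N down at 6.07 m → arm 1.72 m, τ = 49.9 × 1.72 = 85.83 N·m counterclockwise.
Speaker: 8.42 × 10 = 84.2 N down at 0.659 m → arm 7.131 m, τ = 84.2 × 7.131 = 600.4 N·m counterclockwise.
Net moment of the loads = 1769 N·m counterclockwise.
The upward force F acts at the left end, arm 7.79 m, giving F × 7.79 clockwise.
For rotational equilibrium, F × 7.79 = 1769, so F = 1769 / 7.79 = 227 N.

F ≈ 227 N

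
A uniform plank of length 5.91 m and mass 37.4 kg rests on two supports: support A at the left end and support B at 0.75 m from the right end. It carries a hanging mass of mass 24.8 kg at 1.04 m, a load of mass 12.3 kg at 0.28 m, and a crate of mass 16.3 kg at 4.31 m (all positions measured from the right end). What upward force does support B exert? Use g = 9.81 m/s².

R_B ≈ 621 N

Sum moments about support A (its reaction then has zero moment arm).
Beam weight: 37.4 × 9.81 = 366.9 N down at 2.955 m → arm 2.955 m, τ = 366.9 × 2.955 = 1084 N·m clockwise.
Hanging mass: 24.8 × 9.81 = 243.3 N down at 1.04 m → arm 4.87 m, τ = 243.3 × 4.87 = 1185 N·m clockwise.
Load: 12.3 × 9.81 = 120.7 N down at 0.28 m → arm 5.63 m, τ = 120.7 × 5.63 = 679.5 N·m clockwise.
Crate: 16.3 × 9.81 = 159.9 N down at 4.31 m → arm 1.6 m, τ = 159.9 × 1.6 = 255.8 N·m clockwise.
Net load moment about support A = 3204 N·m clockwise.
Reaction R at support B is upward at 0.75 m, arm 5.16 m → moment R × 5.16 counterclockwise.
Balancing moments: R × 5.16 = 3204, giving R = 621 N.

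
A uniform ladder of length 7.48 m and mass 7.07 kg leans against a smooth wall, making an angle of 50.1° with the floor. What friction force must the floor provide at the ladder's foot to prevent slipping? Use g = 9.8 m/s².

f ≈ 29 N

Take moments about the foot of the ladder.
Ladder weight 7.07×9.8 = 69.29 N acts at 3.74 m along the ladder; its horizontal arm is 3.74·cos50.1° = 2.399 m → τ = 166.2 N·m clockwise.
Wall normal N acts horizontally at the top; its moment arm is the height L sinθ = 7.48·sin50.1° = 5.738 m, counterclockwise.
Balancing moments: N × 5.738 = 166.2, giving N = 29 N.
ΣFx = 0: friction at the foot balances the wall's push, so f = N_wall = 29 N.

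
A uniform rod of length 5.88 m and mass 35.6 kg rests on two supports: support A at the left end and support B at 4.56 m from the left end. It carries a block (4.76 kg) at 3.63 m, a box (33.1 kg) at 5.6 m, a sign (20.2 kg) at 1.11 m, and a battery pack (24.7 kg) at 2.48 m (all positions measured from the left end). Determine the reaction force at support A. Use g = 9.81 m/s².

Choose support B as the axis so its reaction then has zero moment arm.
Beam weight: 35.6 × 9.81 = 349.2 N down at 2.94 m → arm 1.62 m, τ = 349.2 × 1.62 = 565.7 N·m counterclockwise.
Block: 4.76 × 9.81 = 46.7 N down at 3.63 m → arm 0.93 m, τ = 46.7 × 0.93 = 43.43 N·m counterclockwise.
Box: 33.1 × 9.81 = 324.7 N down at 5.6 m → arm 1.04 m, τ = 324.7 × 1.04 = 337.7 N·m clockwise.
Sign: 20.2 × 9.81 = 198.2 N down at 1.11 m → arm 3.45 m, τ = 198.2 × 3.45 = 683.8 N·m counterclockwise.
Battery pack: 24.7 × 9.81 = 242.3 N down at 2.48 m → arm 2.08 m, τ = 242.3 × 2.08 = 504 N·m counterclockwise.
Net load moment about support B = 1459 N·m counterclockwise.
Reaction R at support A is upward at 0 m, arm 4.56 m → moment R × 4.56 clockwise.
For rotational equilibrium, R × 4.56 = 1459, so R = 320 N.

R_A ≈ 320 N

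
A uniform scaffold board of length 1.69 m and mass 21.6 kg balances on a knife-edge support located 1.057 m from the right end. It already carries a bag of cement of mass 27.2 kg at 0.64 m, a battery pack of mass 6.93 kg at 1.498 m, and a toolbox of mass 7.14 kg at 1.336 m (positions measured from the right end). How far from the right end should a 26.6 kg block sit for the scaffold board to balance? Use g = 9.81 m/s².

x ≈ 1.47 m from the right end

About the knife-edge support (at 1.057 m from the right end):
Beam weight: 21.6 × 9.81 = 211.9 N down at 0.845 m → arm 0.212 m, τ = 211.9 × 0.212 = 44.92 N·m clockwise.
Bag of cement: 27.2 × 9.81 = 266.8 N down at 0.64 m → arm 0.417 m, τ = 266.8 × 0.417 = 111.3 N·m clockwise.
Battery pack: 6.93 × 9.81 = 67.98 N down at 1.498 m → arm 0.441 m, τ = 67.98 × 0.441 = 29.98 N·m counterclockwise.
Toolbox: 7.14 × 9.81 = 70.04 N down at 1.336 m → arm 0.279 m, τ = 70.04 × 0.279 = 19.54 N·m counterclockwise.
Net moment of existing loads = 106.7 N·m clockwise.
The block weighs 26.6 × 9.81 = 260.9 N and must supply an equal counterclockwise moment, so its lever arm about the knife-edge support is 106.7 / 260.9 = 0.409 m.
That puts it at 1.057 + 0.409 = 1.47 m from the right end.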